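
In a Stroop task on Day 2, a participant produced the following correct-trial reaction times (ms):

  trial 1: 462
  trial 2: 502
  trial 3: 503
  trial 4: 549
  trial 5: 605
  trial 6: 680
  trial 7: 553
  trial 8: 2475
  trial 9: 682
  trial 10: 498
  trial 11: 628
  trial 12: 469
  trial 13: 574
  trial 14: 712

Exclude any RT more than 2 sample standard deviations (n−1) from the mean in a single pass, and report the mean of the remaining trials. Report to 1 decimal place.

n = 14, ΣRT = 9892, M = 706.571
Σ(x−M)² = 3454205.43; s = √(3454205.43/13) = 515.469
Cutoffs: 706.571 ± 2·515.469 → [-324.4, 1737.5]
Outside: 2475 → excluded.
Retained (n=13): Σ = 7417, mean = 7417/13 = 570.538

570.5 ms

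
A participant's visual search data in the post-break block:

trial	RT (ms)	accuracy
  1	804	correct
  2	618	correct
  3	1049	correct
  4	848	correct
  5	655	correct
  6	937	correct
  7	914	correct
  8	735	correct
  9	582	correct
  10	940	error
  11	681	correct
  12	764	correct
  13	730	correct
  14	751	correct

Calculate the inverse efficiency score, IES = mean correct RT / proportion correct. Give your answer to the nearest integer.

834 ms

Correct trials (n=13): 804, 618, 1049, 848, 655, 937, 914, 735, 582, 681, 764, 730, 751
Mean correct RT = 10068/13 = 774.4615 ms
Proportion correct = 13/14
IES = 774.4615 / (13/14) = 834.036 ms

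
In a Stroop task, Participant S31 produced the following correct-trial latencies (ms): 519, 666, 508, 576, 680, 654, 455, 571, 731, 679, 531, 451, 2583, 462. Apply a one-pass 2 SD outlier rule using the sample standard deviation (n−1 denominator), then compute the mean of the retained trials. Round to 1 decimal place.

575.6 ms

n = 14, ΣRT = 10066, M = 719.000
Σ(x−M)² = 3854582.00; s = √(3854582.00/13) = 544.524
Cutoffs: 719.000 ± 2·544.524 → [-370.0, 1808.0]
Outside: 2583 → excluded.
Retained (n=13): Σ = 7483, mean = 7483/13 = 575.615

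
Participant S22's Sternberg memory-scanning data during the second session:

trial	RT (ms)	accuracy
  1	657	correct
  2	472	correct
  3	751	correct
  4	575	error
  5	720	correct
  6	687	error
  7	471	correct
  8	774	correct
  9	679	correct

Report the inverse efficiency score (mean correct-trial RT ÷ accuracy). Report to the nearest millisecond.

831 ms

Correct trials (n=7): 657, 472, 751, 720, 471, 774, 679
Mean correct RT = 4524/7 = 646.2857 ms
Proportion correct = 7/9
IES = 646.2857 / (7/9) = 830.939 ms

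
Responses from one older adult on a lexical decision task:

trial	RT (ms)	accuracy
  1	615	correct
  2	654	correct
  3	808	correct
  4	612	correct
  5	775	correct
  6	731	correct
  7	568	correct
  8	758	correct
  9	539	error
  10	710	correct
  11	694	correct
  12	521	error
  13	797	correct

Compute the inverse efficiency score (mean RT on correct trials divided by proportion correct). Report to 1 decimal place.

829.6 ms

Correct trials (n=11): 615, 654, 808, 612, 775, 731, 568, 758, 710, 694, 797
Mean correct RT = 7722/11 = 702.0000 ms
Proportion correct = 11/13
IES = 702.0000 / (11/13) = 829.636 ms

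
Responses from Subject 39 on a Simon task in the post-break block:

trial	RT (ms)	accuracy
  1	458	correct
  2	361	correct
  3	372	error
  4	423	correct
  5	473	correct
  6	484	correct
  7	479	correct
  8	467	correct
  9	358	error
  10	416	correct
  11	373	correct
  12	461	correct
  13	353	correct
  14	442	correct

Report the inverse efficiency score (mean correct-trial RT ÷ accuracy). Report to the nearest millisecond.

Correct trials (n=12): 458, 361, 423, 473, 484, 479, 467, 416, 373, 461, 353, 442
Mean correct RT = 5190/12 = 432.5000 ms
Proportion correct = 12/14
IES = 432.5000 / (12/14) = 504.583 ms

505 ms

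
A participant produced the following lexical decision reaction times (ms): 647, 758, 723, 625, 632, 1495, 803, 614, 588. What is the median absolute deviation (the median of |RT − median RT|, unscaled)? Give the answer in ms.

Sorted: 588, 614, 625, 632, 647, 723, 758, 803, 1495 → median = 647
|x − 647|: 0, 111, 76, 22, 15, 848, 156, 33, 59
Sorted deviations: 0, 15, 22, 33, 59, 76, 111, 156, 848 → MAD = 59

59 ms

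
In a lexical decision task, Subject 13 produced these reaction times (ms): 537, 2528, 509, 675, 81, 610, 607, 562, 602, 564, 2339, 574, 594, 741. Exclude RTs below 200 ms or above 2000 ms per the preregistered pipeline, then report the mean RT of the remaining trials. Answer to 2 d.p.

Excluded: 81, 2339, 2528
Retained (n=11): Σ = 6575
Mean = 6575/11 = 597.7273

597.73 ms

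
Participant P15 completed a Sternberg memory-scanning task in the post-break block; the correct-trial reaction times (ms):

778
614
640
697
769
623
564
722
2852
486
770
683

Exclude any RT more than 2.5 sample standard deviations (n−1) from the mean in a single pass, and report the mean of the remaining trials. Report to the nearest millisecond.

668 ms

n = 12, ΣRT = 10198, M = 849.833
Σ(x−M)² = 4459447.67; s = √(4459447.67/11) = 636.714
Cutoffs: 849.833 ± 2.5·636.714 → [-742.0, 2441.6]
Outside: 2852 → excluded.
Retained (n=11): Σ = 7346, mean = 7346/11 = 667.818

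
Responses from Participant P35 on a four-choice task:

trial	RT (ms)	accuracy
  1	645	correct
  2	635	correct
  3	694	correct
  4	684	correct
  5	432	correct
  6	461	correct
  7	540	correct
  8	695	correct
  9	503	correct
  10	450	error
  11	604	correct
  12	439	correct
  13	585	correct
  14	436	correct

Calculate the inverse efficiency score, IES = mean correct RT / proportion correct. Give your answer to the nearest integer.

609 ms

Correct trials (n=13): 645, 635, 694, 684, 432, 461, 540, 695, 503, 604, 439, 585, 436
Mean correct RT = 7353/13 = 565.6154 ms
Proportion correct = 13/14
IES = 565.6154 / (13/14) = 609.124 ms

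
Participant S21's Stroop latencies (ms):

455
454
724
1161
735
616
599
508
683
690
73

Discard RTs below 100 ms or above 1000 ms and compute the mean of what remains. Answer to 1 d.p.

Excluded: 73, 1161
Retained (n=9): Σ = 5464
Mean = 5464/9 = 607.1111

607.1 ms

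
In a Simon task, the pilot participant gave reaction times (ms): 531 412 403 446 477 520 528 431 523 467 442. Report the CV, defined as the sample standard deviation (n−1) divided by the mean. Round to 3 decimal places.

0.102

n = 11, Σ = 5180, M = 470.9091
Σ(x−M)² = 23176.909; s = √(23176.909/10) = 48.1424
CV = 48.1424 / 470.9091 = 0.10223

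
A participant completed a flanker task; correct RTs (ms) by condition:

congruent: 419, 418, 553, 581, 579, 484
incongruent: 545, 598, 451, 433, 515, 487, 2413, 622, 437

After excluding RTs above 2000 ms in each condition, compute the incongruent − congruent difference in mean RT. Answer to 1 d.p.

incongruent: exclude 2413
M(congruent) = 3034/6 = 505.667
M(incongruent) = 4088/8 = 511.000
Difference = 511.000 − 505.667 = 5.333 ms

5.3 ms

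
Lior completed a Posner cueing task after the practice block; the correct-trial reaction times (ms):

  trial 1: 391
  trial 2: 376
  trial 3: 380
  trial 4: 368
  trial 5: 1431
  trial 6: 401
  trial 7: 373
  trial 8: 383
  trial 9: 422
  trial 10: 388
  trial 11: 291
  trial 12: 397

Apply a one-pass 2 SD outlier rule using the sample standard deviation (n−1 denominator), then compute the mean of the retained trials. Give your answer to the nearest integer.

n = 12, ΣRT = 5601, M = 466.750
Σ(x−M)² = 1025112.25; s = √(1025112.25/11) = 305.274
Cutoffs: 466.750 ± 2·305.274 → [-143.8, 1077.3]
Outside: 1431 → excluded.
Retained (n=11): Σ = 4170, mean = 4170/11 = 379.091

379 ms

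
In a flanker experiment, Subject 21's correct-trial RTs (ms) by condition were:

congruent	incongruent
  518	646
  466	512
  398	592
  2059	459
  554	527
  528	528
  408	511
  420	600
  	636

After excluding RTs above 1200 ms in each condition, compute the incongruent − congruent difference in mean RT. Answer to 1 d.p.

86.5 ms

congruent: exclude 2059
M(congruent) = 3292/7 = 470.286
M(incongruent) = 5011/9 = 556.778
Difference = 556.778 − 470.286 = 86.492 ms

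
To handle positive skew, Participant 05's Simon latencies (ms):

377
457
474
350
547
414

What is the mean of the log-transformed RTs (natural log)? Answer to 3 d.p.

6.068

ln(RT): 5.9322, 6.1247, 6.1612, 5.8579, 6.3044, 6.0259
Σ ln(RT) = 36.4064
Mean = 36.4064/6 = 6.06773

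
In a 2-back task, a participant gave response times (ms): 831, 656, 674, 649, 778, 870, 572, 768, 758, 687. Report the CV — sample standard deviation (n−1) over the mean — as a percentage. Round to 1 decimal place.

12.7%

n = 10, Σ = 7243, M = 724.3000
Σ(x−M)² = 75994.100; s = √(75994.100/9) = 91.8901
CV = 91.8901 / 724.3000 = 0.12687 = 12.687%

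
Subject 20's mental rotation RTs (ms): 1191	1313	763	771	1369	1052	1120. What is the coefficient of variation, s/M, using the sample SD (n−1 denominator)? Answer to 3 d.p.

n = 7, Σ = 7579, M = 1082.7143
Σ(x−M)² = 348433.429; s = √(348433.429/6) = 240.9818
CV = 240.9818 / 1082.7143 = 0.22257

0.223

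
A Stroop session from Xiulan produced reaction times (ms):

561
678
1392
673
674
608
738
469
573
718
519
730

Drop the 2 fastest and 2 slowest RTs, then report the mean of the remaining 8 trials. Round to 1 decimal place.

Sorted: 469, 519, 561, 573, 608, 673, 674, 678, 718, 730, 738, 1392
Drop lowest 2 (469, 519) and highest 2 (738, 1392)
Remaining (n=8): Σ = 5215, mean = 5215/8 = 651.875

651.9 ms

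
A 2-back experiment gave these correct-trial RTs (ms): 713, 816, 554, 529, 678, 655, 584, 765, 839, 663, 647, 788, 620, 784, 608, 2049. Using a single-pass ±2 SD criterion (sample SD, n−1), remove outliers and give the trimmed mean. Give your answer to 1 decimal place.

n = 16, ΣRT = 12292, M = 768.250
Σ(x−M)² = 1882807.00; s = √(1882807.00/15) = 354.289
Cutoffs: 768.250 ± 2·354.289 → [59.7, 1476.8]
Outside: 2049 → excluded.
Retained (n=15): Σ = 10243, mean = 10243/15 = 682.867

682.9 ms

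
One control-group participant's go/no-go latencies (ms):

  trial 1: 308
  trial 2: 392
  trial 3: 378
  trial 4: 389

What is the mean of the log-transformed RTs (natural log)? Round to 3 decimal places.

ln(RT): 5.7301, 5.9713, 5.9349, 5.9636
Σ ln(RT) = 23.5998
Mean = 23.5998/4 = 5.89996

5.900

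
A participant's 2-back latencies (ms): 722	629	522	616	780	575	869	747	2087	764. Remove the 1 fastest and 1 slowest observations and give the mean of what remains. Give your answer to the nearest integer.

Sorted: 522, 575, 616, 629, 722, 747, 764, 780, 869, 2087
Drop lowest 1 (522) and highest 1 (2087)
Remaining (n=8): Σ = 5702, mean = 5702/8 = 712.750

713 ms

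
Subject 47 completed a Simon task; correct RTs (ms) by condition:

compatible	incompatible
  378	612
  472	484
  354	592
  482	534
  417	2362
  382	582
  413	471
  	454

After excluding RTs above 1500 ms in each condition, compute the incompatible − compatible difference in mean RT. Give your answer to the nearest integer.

incompatible: exclude 2362
M(compatible) = 2898/7 = 414.000
M(incompatible) = 3729/7 = 532.714
Difference = 532.714 − 414.000 = 118.714 ms

119 ms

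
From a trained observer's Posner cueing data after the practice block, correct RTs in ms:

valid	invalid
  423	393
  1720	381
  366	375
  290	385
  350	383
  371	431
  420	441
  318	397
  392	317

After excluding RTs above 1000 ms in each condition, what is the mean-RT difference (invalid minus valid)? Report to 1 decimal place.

valid: exclude 1720
M(valid) = 2930/8 = 366.250
M(invalid) = 3503/9 = 389.222
Difference = 389.222 − 366.250 = 22.972 ms

23.0 ms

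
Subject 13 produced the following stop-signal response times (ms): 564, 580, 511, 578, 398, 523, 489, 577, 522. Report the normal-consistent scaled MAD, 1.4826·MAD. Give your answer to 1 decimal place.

60.8 ms

Sorted: 398, 489, 511, 522, 523, 564, 577, 578, 580 → median = 523
|x − 523| sorted: 0, 1, 12, 34, 41, 54, 55, 57, 125 → MAD = 41
Robust SD ≈ 1.4826 × 41 = 60.787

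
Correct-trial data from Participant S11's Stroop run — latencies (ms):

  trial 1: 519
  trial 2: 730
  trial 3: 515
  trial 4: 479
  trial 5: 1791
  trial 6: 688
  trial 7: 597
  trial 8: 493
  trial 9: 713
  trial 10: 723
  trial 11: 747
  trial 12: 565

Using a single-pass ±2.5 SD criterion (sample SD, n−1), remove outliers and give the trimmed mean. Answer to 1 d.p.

615.4 ms

n = 12, ΣRT = 8560, M = 713.333
Σ(x−M)² = 1379608.67; s = √(1379608.67/11) = 354.145
Cutoffs: 713.333 ± 2.5·354.145 → [-172.0, 1598.7]
Outside: 1791 → excluded.
Retained (n=11): Σ = 6769, mean = 6769/11 = 615.364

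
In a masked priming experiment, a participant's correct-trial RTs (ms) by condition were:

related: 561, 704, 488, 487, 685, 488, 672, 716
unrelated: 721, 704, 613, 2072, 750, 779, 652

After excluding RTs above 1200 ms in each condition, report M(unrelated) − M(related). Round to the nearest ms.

unrelated: exclude 2072
M(related) = 4801/8 = 600.125
M(unrelated) = 4219/6 = 703.167
Difference = 703.167 − 600.125 = 103.042 ms

103 ms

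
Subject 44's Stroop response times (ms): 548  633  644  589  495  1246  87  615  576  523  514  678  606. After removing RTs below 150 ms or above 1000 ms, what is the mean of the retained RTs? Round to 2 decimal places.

583.73 ms

Excluded: 87, 1246
Retained (n=11): Σ = 6421
Mean = 6421/11 = 583.7273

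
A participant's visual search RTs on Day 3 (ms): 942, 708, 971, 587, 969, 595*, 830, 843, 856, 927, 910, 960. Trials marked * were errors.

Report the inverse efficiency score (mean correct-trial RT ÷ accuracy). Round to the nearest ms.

Correct trials (n=11): 942, 708, 971, 587, 969, 830, 843, 856, 927, 910, 960
Mean correct RT = 9503/11 = 863.9091 ms
Proportion correct = 11/12
IES = 863.9091 / (11/12) = 942.446 ms

942 ms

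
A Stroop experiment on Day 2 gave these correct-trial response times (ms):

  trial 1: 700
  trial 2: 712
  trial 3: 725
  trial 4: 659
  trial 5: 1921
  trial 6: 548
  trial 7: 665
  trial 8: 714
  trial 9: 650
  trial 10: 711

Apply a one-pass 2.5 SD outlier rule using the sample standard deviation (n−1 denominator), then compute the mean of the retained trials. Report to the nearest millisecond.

676 ms

n = 10, ΣRT = 8005, M = 800.500
Σ(x−M)² = 1419434.50; s = √(1419434.50/9) = 397.133
Cutoffs: 800.500 ± 2.5·397.133 → [-192.3, 1793.3]
Outside: 1921 → excluded.
Retained (n=9): Σ = 6084, mean = 6084/9 = 676.000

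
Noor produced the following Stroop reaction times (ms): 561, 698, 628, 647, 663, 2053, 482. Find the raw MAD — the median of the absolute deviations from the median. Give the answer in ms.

Sorted: 482, 561, 628, 647, 663, 698, 2053 → median = 647
|x − 647|: 86, 51, 19, 0, 16, 1406, 165
Sorted deviations: 0, 16, 19, 51, 86, 165, 1406 → MAD = 51

51 ms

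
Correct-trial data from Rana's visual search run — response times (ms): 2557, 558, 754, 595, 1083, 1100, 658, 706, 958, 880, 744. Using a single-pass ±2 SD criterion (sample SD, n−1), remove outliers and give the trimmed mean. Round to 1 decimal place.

803.6 ms

n = 11, ΣRT = 10593, M = 963.000
Σ(x−M)² = 3131084.00; s = √(3131084.00/10) = 559.561
Cutoffs: 963.000 ± 2·559.561 → [-156.1, 2082.1]
Outside: 2557 → excluded.
Retained (n=10): Σ = 8036, mean = 8036/10 = 803.600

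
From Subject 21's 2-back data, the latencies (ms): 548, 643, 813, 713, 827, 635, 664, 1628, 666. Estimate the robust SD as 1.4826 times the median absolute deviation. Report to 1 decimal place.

69.7 ms

Sorted: 548, 635, 643, 664, 666, 713, 813, 827, 1628 → median = 666
|x − 666| sorted: 0, 2, 23, 31, 47, 118, 147, 161, 962 → MAD = 47
Robust SD ≈ 1.4826 × 47 = 69.682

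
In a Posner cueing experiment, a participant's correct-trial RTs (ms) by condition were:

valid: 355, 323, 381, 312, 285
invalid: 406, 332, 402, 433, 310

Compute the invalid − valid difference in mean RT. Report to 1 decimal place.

M(valid) = 1656/5 = 331.200
M(invalid) = 1883/5 = 376.600
Difference = 376.600 − 331.200 = 45.400 ms

45.4 ms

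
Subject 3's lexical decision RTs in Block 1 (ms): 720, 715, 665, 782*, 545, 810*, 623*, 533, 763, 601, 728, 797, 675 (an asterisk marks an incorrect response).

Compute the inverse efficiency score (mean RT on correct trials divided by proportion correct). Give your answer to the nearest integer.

Correct trials (n=10): 720, 715, 665, 545, 533, 763, 601, 728, 797, 675
Mean correct RT = 6742/10 = 674.2000 ms
Proportion correct = 10/13
IES = 674.2000 / (10/13) = 876.460 ms

876 ms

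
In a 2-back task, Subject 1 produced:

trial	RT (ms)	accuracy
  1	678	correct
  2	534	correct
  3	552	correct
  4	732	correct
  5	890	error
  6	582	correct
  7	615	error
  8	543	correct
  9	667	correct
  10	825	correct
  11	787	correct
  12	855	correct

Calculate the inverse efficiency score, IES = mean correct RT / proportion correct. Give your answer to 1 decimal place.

Correct trials (n=10): 678, 534, 552, 732, 582, 543, 667, 825, 787, 855
Mean correct RT = 6755/10 = 675.5000 ms
Proportion correct = 10/12
IES = 675.5000 / (10/12) = 810.600 ms

810.6 ms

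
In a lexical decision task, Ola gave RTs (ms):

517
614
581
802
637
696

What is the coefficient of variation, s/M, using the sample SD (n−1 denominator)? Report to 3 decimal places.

n = 6, Σ = 3847, M = 641.1667
Σ(x−M)² = 48666.833; s = √(48666.833/5) = 98.6578
CV = 98.6578 / 641.1667 = 0.15387

0.154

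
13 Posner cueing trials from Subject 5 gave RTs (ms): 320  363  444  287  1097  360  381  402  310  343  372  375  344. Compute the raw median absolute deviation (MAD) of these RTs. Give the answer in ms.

20 ms

Sorted: 287, 310, 320, 343, 344, 360, 363, 372, 375, 381, 402, 444, 1097 → median = 363
|x − 363|: 43, 0, 81, 76, 734, 3, 18, 39, 53, 20, 9, 12, 19
Sorted deviations: 0, 3, 9, 12, 18, 19, 20, 39, 43, 53, 76, 81, 734 → MAD = 20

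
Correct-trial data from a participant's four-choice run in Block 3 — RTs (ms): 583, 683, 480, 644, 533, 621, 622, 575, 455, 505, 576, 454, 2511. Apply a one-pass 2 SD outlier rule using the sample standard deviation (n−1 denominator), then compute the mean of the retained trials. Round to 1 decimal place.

560.9 ms

n = 13, ΣRT = 9242, M = 710.923
Σ(x−M)² = 3573464.92; s = √(3573464.92/12) = 545.700
Cutoffs: 710.923 ± 2·545.700 → [-380.5, 1802.3]
Outside: 2511 → excluded.
Retained (n=12): Σ = 6731, mean = 6731/12 = 560.917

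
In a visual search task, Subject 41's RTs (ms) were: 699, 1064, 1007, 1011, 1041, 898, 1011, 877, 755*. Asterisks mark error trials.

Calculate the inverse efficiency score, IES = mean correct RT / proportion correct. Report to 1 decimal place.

1069.9 ms

Correct trials (n=8): 699, 1064, 1007, 1011, 1041, 898, 1011, 877
Mean correct RT = 7608/8 = 951.0000 ms
Proportion correct = 8/9
IES = 951.0000 / (8/9) = 1069.875 ms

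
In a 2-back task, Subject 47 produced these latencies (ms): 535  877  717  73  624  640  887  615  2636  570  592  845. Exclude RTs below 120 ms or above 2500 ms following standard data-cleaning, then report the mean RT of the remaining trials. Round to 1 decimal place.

Excluded: 73, 2636
Retained (n=10): Σ = 6902
Mean = 6902/10 = 690.2000

690.2 ms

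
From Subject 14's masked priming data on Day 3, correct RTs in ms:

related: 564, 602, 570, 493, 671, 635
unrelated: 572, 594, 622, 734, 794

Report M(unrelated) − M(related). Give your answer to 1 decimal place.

M(related) = 3535/6 = 589.167
M(unrelated) = 3316/5 = 663.200
Difference = 663.200 − 589.167 = 74.033 ms

74.0 ms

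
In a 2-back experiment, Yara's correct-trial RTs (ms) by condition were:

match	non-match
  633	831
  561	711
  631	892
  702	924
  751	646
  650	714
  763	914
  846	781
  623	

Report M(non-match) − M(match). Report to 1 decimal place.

M(match) = 6160/9 = 684.444
M(non-match) = 6413/8 = 801.625
Difference = 801.625 − 684.444 = 117.181 ms

117.2 ms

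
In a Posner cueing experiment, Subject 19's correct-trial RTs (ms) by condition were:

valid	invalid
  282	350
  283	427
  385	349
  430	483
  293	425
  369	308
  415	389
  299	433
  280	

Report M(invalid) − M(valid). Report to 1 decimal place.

58.2 ms

M(valid) = 3036/9 = 337.333
M(invalid) = 3164/8 = 395.500
Difference = 395.500 − 337.333 = 58.167 ms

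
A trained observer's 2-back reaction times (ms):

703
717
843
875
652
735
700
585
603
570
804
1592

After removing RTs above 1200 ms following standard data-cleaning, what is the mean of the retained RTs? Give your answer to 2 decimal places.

Excluded: 1592
Retained (n=11): Σ = 7787
Mean = 7787/11 = 707.9091

707.91 ms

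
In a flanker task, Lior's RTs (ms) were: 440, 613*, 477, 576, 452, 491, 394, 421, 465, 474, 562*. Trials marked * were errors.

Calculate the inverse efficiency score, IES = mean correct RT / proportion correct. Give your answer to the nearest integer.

Correct trials (n=9): 440, 477, 576, 452, 491, 394, 421, 465, 474
Mean correct RT = 4190/9 = 465.5556 ms
Proportion correct = 9/11
IES = 465.5556 / (9/11) = 569.012 ms

569 ms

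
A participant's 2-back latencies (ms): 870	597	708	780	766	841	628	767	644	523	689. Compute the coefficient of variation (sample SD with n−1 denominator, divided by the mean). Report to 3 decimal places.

n = 11, Σ = 7813, M = 710.2727
Σ(x−M)² = 113308.182; s = √(113308.182/10) = 106.4463
CV = 106.4463 / 710.2727 = 0.14987

0.150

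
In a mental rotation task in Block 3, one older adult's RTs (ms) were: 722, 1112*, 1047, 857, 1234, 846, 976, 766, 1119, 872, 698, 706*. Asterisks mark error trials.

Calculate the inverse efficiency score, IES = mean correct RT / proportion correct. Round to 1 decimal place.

Correct trials (n=10): 722, 1047, 857, 1234, 846, 976, 766, 1119, 872, 698
Mean correct RT = 9137/10 = 913.7000 ms
Proportion correct = 10/12
IES = 913.7000 / (10/12) = 1096.440 ms

1096.4 ms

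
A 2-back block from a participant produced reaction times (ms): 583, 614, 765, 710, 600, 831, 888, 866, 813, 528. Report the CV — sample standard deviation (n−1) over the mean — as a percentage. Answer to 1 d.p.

n = 10, Σ = 7198, M = 719.8000
Σ(x−M)² = 153903.600; s = √(153903.600/9) = 130.7685
CV = 130.7685 / 719.8000 = 0.18167 = 18.167%

18.2%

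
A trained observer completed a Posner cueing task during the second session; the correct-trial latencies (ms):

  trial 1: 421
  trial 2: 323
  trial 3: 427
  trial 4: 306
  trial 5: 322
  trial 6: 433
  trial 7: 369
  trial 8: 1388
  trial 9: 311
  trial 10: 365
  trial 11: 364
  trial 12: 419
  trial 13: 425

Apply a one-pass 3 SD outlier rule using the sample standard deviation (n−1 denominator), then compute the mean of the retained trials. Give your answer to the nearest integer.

n = 13, ΣRT = 5873, M = 451.769
Σ(x−M)² = 976800.31; s = √(976800.31/12) = 285.307
Cutoffs: 451.769 ± 3·285.307 → [-404.2, 1307.7]
Outside: 1388 → excluded.
Retained (n=12): Σ = 4485, mean = 4485/12 = 373.750

374 ms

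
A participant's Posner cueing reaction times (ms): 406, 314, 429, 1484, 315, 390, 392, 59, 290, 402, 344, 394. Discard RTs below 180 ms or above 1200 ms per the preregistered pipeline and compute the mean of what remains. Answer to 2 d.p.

Excluded: 59, 1484
Retained (n=10): Σ = 3676
Mean = 3676/10 = 367.6000

367.60 ms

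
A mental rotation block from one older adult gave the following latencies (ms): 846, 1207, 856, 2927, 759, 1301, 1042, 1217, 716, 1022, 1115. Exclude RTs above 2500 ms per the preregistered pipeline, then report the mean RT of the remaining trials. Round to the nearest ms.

1008 ms

Excluded: 2927
Retained (n=10): Σ = 10081
Mean = 10081/10 = 1008.1000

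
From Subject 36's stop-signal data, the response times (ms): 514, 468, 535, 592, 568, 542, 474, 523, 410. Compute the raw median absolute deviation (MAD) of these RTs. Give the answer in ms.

45 ms

Sorted: 410, 468, 474, 514, 523, 535, 542, 568, 592 → median = 523
|x − 523|: 9, 55, 12, 69, 45, 19, 49, 0, 113
Sorted deviations: 0, 9, 12, 19, 45, 49, 55, 69, 113 → MAD = 45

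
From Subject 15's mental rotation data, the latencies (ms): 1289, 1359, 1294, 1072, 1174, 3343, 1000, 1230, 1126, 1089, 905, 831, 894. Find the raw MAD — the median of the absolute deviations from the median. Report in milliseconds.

Sorted: 831, 894, 905, 1000, 1072, 1089, 1126, 1174, 1230, 1289, 1294, 1359, 3343 → median = 1126
|x − 1126|: 163, 233, 168, 54, 48, 2217, 126, 104, 0, 37, 221, 295, 232
Sorted deviations: 0, 37, 48, 54, 104, 126, 163, 168, 221, 232, 233, 295, 2217 → MAD = 163

163 ms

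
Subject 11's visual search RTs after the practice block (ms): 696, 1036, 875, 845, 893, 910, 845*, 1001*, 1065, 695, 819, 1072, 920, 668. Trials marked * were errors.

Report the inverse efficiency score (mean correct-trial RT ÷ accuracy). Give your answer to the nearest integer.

Correct trials (n=12): 696, 1036, 875, 845, 893, 910, 1065, 695, 819, 1072, 920, 668
Mean correct RT = 10494/12 = 874.5000 ms
Proportion correct = 12/14
IES = 874.5000 / (12/14) = 1020.250 ms

1020 ms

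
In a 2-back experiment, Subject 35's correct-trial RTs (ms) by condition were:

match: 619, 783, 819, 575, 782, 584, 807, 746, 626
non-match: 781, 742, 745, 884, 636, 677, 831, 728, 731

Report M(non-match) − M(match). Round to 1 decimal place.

M(match) = 6341/9 = 704.556
M(non-match) = 6755/9 = 750.556
Difference = 750.556 − 704.556 = 46.000 ms

46.0 ms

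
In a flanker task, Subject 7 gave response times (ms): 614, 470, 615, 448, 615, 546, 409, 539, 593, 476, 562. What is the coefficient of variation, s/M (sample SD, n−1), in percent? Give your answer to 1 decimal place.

13.8%

n = 11, Σ = 5887, M = 535.1818
Σ(x−M)² = 54421.636; s = √(54421.636/10) = 73.7710
CV = 73.7710 / 535.1818 = 0.13784 = 13.784%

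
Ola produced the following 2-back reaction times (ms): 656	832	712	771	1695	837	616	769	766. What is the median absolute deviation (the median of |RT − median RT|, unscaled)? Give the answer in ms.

63 ms

Sorted: 616, 656, 712, 766, 769, 771, 832, 837, 1695 → median = 769
|x − 769|: 113, 63, 57, 2, 926, 68, 153, 0, 3
Sorted deviations: 0, 2, 3, 57, 63, 68, 113, 153, 926 → MAD = 63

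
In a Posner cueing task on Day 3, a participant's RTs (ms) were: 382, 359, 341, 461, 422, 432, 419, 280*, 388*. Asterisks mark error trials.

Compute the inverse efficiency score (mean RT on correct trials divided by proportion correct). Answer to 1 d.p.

517.2 ms

Correct trials (n=7): 382, 359, 341, 461, 422, 432, 419
Mean correct RT = 2816/7 = 402.2857 ms
Proportion correct = 7/9
IES = 402.2857 / (7/9) = 517.224 ms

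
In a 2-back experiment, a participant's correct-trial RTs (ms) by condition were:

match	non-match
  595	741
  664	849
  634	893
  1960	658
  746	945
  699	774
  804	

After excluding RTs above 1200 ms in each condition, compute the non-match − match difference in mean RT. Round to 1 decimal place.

119.7 ms

match: exclude 1960
M(match) = 4142/6 = 690.333
M(non-match) = 4860/6 = 810.000
Difference = 810.000 − 690.333 = 119.667 ms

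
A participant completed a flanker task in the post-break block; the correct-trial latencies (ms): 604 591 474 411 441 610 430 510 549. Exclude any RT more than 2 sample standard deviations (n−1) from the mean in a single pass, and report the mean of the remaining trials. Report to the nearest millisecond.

n = 9, ΣRT = 4620, M = 513.333
Σ(x−M)² = 49076.00; s = √(49076.00/8) = 78.323
Cutoffs: 513.333 ± 2·78.323 → [356.7, 670.0]
No RTs fall outside the cutoffs; all 9 retained. Mean = 4620/9 = 513.333

513 ms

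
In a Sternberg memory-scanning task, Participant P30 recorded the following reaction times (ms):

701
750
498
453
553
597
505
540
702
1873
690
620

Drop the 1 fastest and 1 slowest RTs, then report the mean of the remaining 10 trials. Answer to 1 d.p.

615.6 ms

Sorted: 453, 498, 505, 540, 553, 597, 620, 690, 701, 702, 750, 1873
Drop lowest 1 (453) and highest 1 (1873)
Remaining (n=10): Σ = 6156, mean = 6156/10 = 615.600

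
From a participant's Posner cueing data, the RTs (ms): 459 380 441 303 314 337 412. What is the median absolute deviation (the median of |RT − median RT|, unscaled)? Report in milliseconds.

Sorted: 303, 314, 337, 380, 412, 441, 459 → median = 380
|x − 380|: 79, 0, 61, 77, 66, 43, 32
Sorted deviations: 0, 32, 43, 61, 66, 77, 79 → MAD = 61

61 ms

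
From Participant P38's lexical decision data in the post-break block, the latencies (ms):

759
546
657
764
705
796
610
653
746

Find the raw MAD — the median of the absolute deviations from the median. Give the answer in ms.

Sorted: 546, 610, 653, 657, 705, 746, 759, 764, 796 → median = 705
|x − 705|: 54, 159, 48, 59, 0, 91, 95, 52, 41
Sorted deviations: 0, 41, 48, 52, 54, 59, 91, 95, 159 → MAD = 54

54 ms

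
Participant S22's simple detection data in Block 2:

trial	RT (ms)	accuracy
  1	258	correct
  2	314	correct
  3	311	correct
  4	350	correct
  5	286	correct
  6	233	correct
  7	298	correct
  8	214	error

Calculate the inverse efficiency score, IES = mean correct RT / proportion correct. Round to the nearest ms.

Correct trials (n=7): 258, 314, 311, 350, 286, 233, 298
Mean correct RT = 2050/7 = 292.8571 ms
Proportion correct = 7/8
IES = 292.8571 / (7/8) = 334.694 ms

335 ms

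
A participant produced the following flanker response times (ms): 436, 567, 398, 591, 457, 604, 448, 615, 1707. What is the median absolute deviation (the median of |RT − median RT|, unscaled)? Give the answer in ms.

110 ms

Sorted: 398, 436, 448, 457, 567, 591, 604, 615, 1707 → median = 567
|x − 567|: 131, 0, 169, 24, 110, 37, 119, 48, 1140
Sorted deviations: 0, 24, 37, 48, 110, 119, 131, 169, 1140 → MAD = 110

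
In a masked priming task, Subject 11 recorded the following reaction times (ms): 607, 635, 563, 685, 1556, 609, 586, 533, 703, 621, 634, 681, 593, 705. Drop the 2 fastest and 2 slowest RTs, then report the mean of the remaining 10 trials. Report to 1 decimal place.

635.4 ms

Sorted: 533, 563, 586, 593, 607, 609, 621, 634, 635, 681, 685, 703, 705, 1556
Drop lowest 2 (533, 563) and highest 2 (705, 1556)
Remaining (n=10): Σ = 6354, mean = 6354/10 = 635.400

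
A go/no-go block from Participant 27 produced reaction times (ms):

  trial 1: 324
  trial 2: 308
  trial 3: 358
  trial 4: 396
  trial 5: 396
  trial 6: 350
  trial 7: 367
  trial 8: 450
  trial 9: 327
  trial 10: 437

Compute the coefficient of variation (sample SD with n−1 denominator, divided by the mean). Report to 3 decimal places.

n = 10, Σ = 3713, M = 371.3000
Σ(x−M)² = 20586.100; s = √(20586.100/9) = 47.8262
CV = 47.8262 / 371.3000 = 0.12881

0.129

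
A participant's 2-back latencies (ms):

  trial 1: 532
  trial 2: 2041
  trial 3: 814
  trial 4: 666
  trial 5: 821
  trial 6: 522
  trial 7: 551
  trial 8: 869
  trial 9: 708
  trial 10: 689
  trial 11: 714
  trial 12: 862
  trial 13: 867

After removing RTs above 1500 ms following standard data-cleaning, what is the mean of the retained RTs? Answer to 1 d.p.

717.9 ms

Excluded: 2041
Retained (n=12): Σ = 8615
Mean = 8615/12 = 717.9167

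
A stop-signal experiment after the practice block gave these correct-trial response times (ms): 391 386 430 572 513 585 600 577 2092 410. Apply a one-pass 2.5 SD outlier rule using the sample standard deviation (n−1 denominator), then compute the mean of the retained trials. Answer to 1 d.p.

n = 10, ΣRT = 6556, M = 655.600
Σ(x−M)² = 2358734.40; s = √(2358734.40/9) = 511.939
Cutoffs: 655.600 ± 2.5·511.939 → [-624.2, 1935.4]
Outside: 2092 → excluded.
Retained (n=9): Σ = 4464, mean = 4464/9 = 496.000

496.0 ms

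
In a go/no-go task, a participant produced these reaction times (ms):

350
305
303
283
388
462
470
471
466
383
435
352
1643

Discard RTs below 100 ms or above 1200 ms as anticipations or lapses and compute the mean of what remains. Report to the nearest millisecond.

389 ms

Excluded: 1643
Retained (n=12): Σ = 4668
Mean = 4668/12 = 389.0000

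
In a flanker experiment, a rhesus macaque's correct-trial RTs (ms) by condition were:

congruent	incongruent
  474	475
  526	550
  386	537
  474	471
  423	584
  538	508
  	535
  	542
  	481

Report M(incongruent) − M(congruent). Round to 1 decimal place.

50.2 ms

M(congruent) = 2821/6 = 470.167
M(incongruent) = 4683/9 = 520.333
Difference = 520.333 − 470.167 = 50.167 ms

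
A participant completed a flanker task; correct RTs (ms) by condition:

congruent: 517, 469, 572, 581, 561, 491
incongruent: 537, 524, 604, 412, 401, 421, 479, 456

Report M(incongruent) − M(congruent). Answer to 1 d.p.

M(congruent) = 3191/6 = 531.833
M(incongruent) = 3834/8 = 479.250
Difference = 479.250 − 531.833 = -52.583 ms

-52.6 ms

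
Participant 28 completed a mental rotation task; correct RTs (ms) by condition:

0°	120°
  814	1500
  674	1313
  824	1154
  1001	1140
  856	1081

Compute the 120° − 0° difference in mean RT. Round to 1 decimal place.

M(0°) = 4169/5 = 833.800
M(120°) = 6188/5 = 1237.600
Difference = 1237.600 − 833.800 = 403.800 ms

403.8 ms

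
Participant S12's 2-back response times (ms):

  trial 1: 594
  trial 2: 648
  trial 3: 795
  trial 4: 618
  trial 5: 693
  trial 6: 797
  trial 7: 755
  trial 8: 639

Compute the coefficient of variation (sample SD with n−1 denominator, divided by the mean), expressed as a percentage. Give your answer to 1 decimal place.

n = 8, Σ = 5539, M = 692.3750
Σ(x−M)² = 45427.875; s = √(45427.875/7) = 80.5587
CV = 80.5587 / 692.3750 = 0.11635 = 11.635%

11.6%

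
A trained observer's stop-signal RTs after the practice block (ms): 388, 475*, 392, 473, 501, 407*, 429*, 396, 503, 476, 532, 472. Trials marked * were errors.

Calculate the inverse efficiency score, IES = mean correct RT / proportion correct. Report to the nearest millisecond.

612 ms

Correct trials (n=9): 388, 392, 473, 501, 396, 503, 476, 532, 472
Mean correct RT = 4133/9 = 459.2222 ms
Proportion correct = 9/12
IES = 459.2222 / (9/12) = 612.296 ms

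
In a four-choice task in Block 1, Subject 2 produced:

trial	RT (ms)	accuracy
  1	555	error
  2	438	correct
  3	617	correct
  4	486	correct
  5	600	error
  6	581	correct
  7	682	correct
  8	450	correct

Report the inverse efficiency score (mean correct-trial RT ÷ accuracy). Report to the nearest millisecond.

723 ms

Correct trials (n=6): 438, 617, 486, 581, 682, 450
Mean correct RT = 3254/6 = 542.3333 ms
Proportion correct = 6/8
IES = 542.3333 / (6/8) = 723.111 ms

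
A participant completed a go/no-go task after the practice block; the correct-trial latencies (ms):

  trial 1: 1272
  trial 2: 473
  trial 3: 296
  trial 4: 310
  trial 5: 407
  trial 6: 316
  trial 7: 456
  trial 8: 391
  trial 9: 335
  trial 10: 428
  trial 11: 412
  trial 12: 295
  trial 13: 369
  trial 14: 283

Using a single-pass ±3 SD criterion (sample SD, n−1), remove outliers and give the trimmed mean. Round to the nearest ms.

n = 14, ΣRT = 6043, M = 431.643
Σ(x−M)² = 811761.21; s = √(811761.21/13) = 249.886
Cutoffs: 431.643 ± 3·249.886 → [-318.0, 1181.3]
Outside: 1272 → excluded.
Retained (n=13): Σ = 4771, mean = 4771/13 = 367.000

367 ms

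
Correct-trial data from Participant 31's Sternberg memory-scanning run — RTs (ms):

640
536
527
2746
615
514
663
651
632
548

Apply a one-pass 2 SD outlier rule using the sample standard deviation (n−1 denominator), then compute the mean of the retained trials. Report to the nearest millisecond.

592 ms

n = 10, ΣRT = 8072, M = 807.200
Σ(x−M)² = 4204941.60; s = √(4204941.60/9) = 683.532
Cutoffs: 807.200 ± 2·683.532 → [-559.9, 2174.3]
Outside: 2746 → excluded.
Retained (n=9): Σ = 5326, mean = 5326/9 = 591.778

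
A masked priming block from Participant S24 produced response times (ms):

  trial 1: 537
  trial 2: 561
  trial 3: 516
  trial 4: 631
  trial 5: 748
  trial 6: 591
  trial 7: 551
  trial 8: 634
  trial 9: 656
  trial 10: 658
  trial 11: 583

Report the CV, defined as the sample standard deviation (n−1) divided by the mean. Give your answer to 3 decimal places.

0.111

n = 11, Σ = 6666, M = 606.0000
Σ(x−M)² = 45442.000; s = √(45442.000/10) = 67.4107
CV = 67.4107 / 606.0000 = 0.11124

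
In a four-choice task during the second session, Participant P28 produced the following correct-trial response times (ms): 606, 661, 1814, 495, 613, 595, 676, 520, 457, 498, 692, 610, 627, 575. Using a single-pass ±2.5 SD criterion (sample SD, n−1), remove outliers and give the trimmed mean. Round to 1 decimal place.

586.5 ms

n = 14, ΣRT = 9439, M = 674.214
Σ(x−M)² = 1464610.36; s = √(1464610.36/13) = 335.652
Cutoffs: 674.214 ± 2.5·335.652 → [-164.9, 1513.3]
Outside: 1814 → excluded.
Retained (n=13): Σ = 7625, mean = 7625/13 = 586.538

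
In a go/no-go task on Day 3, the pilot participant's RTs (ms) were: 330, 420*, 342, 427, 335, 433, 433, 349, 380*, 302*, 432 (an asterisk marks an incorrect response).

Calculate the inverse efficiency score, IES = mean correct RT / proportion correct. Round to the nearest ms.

530 ms

Correct trials (n=8): 330, 342, 427, 335, 433, 433, 349, 432
Mean correct RT = 3081/8 = 385.1250 ms
Proportion correct = 8/11
IES = 385.1250 / (8/11) = 529.547 ms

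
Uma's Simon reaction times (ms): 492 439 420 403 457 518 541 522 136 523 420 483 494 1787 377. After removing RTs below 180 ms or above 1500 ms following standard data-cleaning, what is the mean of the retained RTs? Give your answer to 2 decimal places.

Excluded: 136, 1787
Retained (n=13): Σ = 6089
Mean = 6089/13 = 468.3846

468.38 ms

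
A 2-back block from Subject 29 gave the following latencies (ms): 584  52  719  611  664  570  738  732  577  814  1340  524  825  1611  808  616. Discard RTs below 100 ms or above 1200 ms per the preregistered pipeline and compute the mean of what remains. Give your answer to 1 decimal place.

675.5 ms

Excluded: 52, 1340, 1611
Retained (n=13): Σ = 8782
Mean = 8782/13 = 675.5385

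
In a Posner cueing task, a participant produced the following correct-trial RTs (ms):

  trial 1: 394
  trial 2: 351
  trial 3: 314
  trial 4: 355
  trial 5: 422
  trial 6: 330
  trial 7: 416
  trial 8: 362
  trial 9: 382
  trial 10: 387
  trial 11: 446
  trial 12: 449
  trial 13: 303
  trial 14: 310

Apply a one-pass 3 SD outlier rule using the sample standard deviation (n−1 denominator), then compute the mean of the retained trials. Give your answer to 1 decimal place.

n = 14, ΣRT = 5221, M = 372.929
Σ(x−M)² = 31200.93; s = √(31200.93/13) = 48.991
Cutoffs: 372.929 ± 3·48.991 → [226.0, 519.9]
No RTs fall outside the cutoffs; all 14 retained. Mean = 5221/14 = 372.929

372.9 ms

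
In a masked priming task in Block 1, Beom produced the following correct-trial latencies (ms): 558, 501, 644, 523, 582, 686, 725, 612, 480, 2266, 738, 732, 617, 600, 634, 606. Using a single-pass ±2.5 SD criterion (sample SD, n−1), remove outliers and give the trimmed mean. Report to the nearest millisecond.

n = 16, ΣRT = 11504, M = 719.000
Σ(x−M)² = 2644248.00; s = √(2644248.00/15) = 419.861
Cutoffs: 719.000 ± 2.5·419.861 → [-330.7, 1768.7]
Outside: 2266 → excluded.
Retained (n=15): Σ = 9238, mean = 9238/15 = 615.867

616 ms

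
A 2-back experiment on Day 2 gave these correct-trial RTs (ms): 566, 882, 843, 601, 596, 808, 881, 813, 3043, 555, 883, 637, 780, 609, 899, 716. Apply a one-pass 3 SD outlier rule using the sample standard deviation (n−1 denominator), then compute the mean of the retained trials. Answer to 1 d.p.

n = 16, ΣRT = 14112, M = 882.000
Σ(x−M)² = 5222026.00; s = √(5222026.00/15) = 590.030
Cutoffs: 882.000 ± 3·590.030 → [-888.1, 2652.1]
Outside: 3043 → excluded.
Retained (n=15): Σ = 11069, mean = 11069/15 = 737.933

737.9 ms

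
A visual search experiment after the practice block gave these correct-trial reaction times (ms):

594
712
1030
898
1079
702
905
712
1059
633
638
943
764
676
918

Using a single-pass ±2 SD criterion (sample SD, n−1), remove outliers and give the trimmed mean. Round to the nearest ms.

n = 15, ΣRT = 12263, M = 817.533
Σ(x−M)² = 386545.73; s = √(386545.73/14) = 166.164
Cutoffs: 817.533 ± 2·166.164 → [485.2, 1149.9]
No RTs fall outside the cutoffs; all 15 retained. Mean = 12263/15 = 817.533

818 ms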